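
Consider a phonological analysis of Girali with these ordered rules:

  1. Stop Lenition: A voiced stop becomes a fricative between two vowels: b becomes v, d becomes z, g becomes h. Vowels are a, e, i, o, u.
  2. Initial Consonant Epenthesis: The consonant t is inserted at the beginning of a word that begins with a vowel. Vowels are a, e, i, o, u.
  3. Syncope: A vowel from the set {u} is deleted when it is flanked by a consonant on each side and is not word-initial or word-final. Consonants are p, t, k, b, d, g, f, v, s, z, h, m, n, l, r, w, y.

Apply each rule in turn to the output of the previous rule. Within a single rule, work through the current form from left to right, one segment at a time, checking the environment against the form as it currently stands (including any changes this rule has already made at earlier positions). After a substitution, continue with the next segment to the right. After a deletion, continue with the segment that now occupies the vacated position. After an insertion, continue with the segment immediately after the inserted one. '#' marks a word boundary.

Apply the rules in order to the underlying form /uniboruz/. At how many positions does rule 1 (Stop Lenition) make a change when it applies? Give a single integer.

1 Stop Lenition: [uniboruz] → [univoruz]
2 Initial Consonant Epenthesis: [univoruz] → [tunivoruz]
3 Syncope: [tunivoruz] → [tnivorz]
Rule 1 changed 1 position(s).

1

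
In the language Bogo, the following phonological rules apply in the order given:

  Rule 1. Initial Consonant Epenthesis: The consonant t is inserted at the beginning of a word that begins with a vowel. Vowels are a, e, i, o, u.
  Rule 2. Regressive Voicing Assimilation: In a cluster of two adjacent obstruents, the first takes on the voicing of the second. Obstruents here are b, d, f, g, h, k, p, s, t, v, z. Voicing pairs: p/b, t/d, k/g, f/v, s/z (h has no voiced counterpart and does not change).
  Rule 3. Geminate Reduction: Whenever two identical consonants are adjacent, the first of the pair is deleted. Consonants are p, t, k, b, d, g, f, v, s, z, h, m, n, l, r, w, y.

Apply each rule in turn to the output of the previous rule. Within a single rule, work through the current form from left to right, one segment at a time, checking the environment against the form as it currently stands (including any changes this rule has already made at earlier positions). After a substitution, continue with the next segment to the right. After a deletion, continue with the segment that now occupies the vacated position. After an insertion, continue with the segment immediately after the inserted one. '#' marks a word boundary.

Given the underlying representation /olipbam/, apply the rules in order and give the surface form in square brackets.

[tolibam]

Rule 1 Initial Consonant Epenthesis: [olipbam] → [tolipbam]
Rule 2 Regressive Voicing Assimilation: [tolipbam] → [tolibbam]
Rule 3 Geminate Reduction: [tolibbam] → [tolibam]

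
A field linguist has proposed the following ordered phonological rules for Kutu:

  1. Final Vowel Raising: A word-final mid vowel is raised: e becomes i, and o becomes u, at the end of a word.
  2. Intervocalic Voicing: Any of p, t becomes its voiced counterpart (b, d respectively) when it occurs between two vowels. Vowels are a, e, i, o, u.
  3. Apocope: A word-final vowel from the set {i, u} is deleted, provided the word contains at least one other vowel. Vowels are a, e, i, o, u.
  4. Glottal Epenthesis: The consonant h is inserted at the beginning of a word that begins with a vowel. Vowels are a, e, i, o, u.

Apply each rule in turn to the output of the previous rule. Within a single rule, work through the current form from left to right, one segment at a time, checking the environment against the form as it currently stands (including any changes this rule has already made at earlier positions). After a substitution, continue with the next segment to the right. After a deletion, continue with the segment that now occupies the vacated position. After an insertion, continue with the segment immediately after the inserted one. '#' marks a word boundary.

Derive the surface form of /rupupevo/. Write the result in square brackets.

[rububev]

1 Final Vowel Raising: [rupupevo] → [rupupevu]
2 Intervocalic Voicing: [rupupevu] → [rububevu]
3 Apocope: [rububevu] → [rububev]
4 Glottal Epenthesis: no change — [rububev]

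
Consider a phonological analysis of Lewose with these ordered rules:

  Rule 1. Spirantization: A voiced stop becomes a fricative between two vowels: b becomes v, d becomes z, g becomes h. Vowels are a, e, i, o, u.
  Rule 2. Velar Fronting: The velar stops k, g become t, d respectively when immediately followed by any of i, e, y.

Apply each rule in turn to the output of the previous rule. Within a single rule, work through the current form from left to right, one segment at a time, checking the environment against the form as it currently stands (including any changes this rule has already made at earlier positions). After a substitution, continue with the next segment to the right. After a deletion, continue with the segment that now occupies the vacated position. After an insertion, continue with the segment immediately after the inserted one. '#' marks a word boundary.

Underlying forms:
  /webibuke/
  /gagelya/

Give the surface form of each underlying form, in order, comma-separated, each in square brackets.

/webibuke/:
  Rule 1 Spirantization: [webibuke] → [wevivuke]
  Rule 2 Velar Fronting: [wevivuke] → [wevivute]
/gagelya/:
  Rule 1 Spirantization: [gagelya] → [gahelya]
  Rule 2 Velar Fronting: no change — [gahelya]

[wevivute], [gahelya]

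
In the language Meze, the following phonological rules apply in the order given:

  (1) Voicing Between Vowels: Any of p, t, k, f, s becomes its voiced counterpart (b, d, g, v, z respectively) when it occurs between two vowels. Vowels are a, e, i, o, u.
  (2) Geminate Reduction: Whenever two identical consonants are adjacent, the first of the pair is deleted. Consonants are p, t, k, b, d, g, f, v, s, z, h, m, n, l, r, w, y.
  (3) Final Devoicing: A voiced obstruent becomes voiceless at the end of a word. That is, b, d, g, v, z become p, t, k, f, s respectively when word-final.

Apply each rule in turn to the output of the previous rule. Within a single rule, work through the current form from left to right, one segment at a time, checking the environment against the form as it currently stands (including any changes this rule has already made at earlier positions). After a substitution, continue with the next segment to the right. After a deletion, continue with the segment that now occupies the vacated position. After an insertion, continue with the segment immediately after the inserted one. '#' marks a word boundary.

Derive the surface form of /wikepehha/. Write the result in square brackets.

(1) Voicing Between Vowels: [wikepehha] → [wigebehha]
(2) Geminate Reduction: [wigebehha] → [wigebeha]
(3) Final Devoicing: no change — [wigebeha]

[wigebeha]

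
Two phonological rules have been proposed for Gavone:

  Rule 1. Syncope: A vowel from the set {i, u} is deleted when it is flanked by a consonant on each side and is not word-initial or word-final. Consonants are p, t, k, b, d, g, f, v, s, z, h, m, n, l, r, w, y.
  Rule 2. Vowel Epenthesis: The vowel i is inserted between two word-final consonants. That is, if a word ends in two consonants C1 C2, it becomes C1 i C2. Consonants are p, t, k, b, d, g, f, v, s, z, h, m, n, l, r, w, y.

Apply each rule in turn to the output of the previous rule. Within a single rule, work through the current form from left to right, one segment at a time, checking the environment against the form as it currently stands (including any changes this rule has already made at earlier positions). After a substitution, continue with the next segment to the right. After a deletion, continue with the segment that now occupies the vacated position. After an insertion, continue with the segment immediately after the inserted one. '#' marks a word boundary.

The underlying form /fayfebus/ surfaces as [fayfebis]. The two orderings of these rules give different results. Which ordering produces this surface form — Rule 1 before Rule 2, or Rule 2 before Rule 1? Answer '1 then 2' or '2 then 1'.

Order 1 then 2:
  1 Syncope: [fayfebus] → [fayfebs]
  2 Vowel Epenthesis: [fayfebs] → [fayfebis]
  result: [fayfebis]
Order 2 then 1:
  2 Vowel Epenthesis: no change — [fayfebus]
  1 Syncope: [fayfebus] → [fayfebs]
  result: [fayfebs]

1 then 2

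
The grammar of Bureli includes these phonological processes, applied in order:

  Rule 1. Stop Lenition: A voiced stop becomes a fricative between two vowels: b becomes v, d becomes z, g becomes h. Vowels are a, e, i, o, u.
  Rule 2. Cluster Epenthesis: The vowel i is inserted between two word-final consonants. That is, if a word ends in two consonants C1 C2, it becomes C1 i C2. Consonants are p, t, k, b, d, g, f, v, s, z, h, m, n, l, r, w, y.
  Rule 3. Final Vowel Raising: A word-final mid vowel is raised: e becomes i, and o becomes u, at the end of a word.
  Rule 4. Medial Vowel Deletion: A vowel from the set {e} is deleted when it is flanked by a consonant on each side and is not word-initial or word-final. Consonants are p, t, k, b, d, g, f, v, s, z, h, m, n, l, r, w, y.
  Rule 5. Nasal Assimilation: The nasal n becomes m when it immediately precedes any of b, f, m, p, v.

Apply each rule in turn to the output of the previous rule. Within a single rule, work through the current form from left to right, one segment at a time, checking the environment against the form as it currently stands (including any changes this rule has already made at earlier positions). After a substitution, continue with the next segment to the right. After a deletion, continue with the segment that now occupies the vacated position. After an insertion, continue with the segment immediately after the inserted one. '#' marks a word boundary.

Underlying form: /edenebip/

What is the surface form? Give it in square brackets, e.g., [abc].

[ezmvip]

Rule 1 Stop Lenition: [edenebip] → [ezenevip]
Rule 2 Cluster Epenthesis: no change — [ezenevip]
Rule 3 Final Vowel Raising: no change — [ezenevip]
Rule 4 Medial Vowel Deletion: [ezenevip] → [eznvip]
Rule 5 Nasal Assimilation: [eznvip] → [ezmvip]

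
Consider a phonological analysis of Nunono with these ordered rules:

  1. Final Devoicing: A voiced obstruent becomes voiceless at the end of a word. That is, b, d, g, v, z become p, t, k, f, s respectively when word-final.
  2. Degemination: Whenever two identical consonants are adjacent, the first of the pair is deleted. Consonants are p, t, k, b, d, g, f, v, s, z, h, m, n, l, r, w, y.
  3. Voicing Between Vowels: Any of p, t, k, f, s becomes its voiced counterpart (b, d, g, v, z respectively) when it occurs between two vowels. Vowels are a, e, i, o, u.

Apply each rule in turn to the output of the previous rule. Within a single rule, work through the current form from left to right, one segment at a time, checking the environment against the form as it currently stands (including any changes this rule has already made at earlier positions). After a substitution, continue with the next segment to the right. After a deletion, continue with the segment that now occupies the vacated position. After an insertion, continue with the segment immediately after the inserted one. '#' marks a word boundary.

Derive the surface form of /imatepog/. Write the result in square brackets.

[imadebok]

1 Final Devoicing: [imatepog] → [imatepok]
2 Degemination: no change — [imatepok]
3 Voicing Between Vowels: [imatepok] → [imadebok]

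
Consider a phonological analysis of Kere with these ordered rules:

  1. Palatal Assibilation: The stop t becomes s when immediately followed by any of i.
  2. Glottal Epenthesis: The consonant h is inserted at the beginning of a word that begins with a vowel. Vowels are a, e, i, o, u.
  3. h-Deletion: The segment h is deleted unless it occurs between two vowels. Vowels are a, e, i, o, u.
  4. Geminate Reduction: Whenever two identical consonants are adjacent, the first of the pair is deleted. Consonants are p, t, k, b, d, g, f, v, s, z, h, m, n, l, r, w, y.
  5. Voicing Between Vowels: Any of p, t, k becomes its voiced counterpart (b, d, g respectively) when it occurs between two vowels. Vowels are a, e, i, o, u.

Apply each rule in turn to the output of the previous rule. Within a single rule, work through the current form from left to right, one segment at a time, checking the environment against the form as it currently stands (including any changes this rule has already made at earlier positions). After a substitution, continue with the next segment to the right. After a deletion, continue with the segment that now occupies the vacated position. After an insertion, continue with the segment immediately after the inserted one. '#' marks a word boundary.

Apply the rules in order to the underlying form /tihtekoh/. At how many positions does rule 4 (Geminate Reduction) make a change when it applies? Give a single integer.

1 Palatal Assibilation: [tihtekoh] → [sihtekoh]
2 Glottal Epenthesis: no change — [sihtekoh]
3 h-Deletion: [sihtekoh] → [siteko]
4 Geminate Reduction: no change — [siteko]
5 Voicing Between Vowels: [siteko] → [sidego]
Rule 4 changed 0 position(s).

0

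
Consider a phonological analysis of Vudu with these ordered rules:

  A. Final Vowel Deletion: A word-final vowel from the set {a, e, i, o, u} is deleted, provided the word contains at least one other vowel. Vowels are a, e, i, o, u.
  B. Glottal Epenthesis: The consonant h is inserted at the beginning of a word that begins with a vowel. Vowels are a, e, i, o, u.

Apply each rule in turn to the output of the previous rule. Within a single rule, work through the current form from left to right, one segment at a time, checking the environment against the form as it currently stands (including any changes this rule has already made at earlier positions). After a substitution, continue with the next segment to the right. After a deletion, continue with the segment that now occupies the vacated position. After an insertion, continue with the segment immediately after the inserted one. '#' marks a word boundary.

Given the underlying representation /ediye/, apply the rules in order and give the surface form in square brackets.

[hediy]

A Final Vowel Deletion: [ediye] → [ediy]
B Glottal Epenthesis: [ediy] → [hediy]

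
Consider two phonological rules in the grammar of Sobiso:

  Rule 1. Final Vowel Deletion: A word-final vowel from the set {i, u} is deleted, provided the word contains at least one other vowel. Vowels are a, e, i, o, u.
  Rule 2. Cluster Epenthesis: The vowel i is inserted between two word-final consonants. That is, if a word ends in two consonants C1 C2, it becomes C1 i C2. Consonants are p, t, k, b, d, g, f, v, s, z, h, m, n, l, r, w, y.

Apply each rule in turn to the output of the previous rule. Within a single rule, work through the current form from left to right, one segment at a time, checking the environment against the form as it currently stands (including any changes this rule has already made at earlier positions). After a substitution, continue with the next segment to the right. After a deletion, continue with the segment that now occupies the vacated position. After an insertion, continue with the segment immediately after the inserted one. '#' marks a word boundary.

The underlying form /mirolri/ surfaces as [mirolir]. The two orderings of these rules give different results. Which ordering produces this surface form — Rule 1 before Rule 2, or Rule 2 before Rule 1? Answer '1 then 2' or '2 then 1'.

1 then 2

Order 1 then 2:
  1 Final Vowel Deletion: [mirolri] → [mirolr]
  2 Cluster Epenthesis: [mirolr] → [mirolir]
  result: [mirolir]
Order 2 then 1:
  2 Cluster Epenthesis: no change — [mirolri]
  1 Final Vowel Deletion: [mirolri] → [mirolr]
  result: [mirolr]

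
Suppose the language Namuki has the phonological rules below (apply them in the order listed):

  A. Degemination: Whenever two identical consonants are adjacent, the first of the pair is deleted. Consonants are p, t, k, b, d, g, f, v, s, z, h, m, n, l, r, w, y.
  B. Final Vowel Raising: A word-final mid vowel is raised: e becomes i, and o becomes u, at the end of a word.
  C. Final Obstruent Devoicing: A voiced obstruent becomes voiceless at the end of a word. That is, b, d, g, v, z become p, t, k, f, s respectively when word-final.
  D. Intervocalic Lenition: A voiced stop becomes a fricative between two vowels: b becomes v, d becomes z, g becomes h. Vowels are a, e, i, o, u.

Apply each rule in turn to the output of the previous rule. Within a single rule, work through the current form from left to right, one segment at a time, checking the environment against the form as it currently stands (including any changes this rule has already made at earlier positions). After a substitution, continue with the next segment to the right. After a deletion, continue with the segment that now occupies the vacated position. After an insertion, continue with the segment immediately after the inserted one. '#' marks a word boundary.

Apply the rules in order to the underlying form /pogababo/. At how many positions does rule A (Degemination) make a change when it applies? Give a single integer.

0

A Degemination: no change — [pogababo]
B Final Vowel Raising: [pogababo] → [pogababu]
C Final Obstruent Devoicing: no change — [pogababu]
D Intervocalic Lenition: [pogababu] → [pohavavu]
Rule A changed 0 position(s).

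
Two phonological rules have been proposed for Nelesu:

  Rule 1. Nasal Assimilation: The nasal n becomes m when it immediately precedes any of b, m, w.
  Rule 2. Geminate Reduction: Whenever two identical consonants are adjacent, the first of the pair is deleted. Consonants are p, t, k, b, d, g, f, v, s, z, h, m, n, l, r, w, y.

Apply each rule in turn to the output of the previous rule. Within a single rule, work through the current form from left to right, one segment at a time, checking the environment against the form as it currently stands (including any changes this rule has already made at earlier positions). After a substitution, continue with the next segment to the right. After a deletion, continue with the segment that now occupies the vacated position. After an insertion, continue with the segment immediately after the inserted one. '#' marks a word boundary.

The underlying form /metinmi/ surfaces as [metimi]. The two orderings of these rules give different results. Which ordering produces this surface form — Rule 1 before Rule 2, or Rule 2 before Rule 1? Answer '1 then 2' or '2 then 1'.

1 then 2

Order 1 then 2:
  1 Nasal Assimilation: [metinmi] → [metimmi]
  2 Geminate Reduction: [metimmi] → [metimi]
  result: [metimi]
Order 2 then 1:
  2 Geminate Reduction: no change — [metinmi]
  1 Nasal Assimilation: [metinmi] → [metimmi]
  result: [metimmi]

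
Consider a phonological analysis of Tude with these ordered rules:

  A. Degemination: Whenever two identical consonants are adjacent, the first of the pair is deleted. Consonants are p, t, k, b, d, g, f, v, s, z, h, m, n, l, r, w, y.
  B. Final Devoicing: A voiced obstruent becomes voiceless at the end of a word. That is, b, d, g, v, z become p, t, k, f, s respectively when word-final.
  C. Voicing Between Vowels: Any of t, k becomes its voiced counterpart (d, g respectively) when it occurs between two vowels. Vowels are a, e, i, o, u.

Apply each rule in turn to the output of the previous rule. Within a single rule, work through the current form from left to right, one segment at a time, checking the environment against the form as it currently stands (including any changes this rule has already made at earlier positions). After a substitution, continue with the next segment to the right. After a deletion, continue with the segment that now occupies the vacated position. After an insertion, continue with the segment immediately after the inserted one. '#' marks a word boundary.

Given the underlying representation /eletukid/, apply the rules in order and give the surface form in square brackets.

A Degemination: no change — [eletukid]
B Final Devoicing: [eletukid] → [eletukit]
C Voicing Between Vowels: [eletukit] → [eledugit]

[eledugit]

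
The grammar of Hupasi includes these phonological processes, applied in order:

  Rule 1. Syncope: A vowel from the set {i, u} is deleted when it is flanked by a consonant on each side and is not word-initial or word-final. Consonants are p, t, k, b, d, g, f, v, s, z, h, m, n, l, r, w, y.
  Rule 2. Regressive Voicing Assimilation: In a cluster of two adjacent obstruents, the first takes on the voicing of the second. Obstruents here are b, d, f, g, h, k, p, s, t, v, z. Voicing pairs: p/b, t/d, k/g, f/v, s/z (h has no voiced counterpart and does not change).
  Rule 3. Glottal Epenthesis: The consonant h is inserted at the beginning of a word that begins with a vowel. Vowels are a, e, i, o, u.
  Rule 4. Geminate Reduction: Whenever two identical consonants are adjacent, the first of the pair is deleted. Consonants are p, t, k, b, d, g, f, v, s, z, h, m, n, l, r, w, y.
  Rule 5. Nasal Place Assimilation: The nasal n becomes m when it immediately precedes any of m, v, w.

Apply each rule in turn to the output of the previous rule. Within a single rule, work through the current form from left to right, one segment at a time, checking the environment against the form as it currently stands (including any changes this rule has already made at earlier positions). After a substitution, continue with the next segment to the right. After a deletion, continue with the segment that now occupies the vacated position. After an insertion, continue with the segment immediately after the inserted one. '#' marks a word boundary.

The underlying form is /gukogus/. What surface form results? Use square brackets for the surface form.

Rule 1 Syncope: [gukogus] → [gkogs]
Rule 2 Regressive Voicing Assimilation: [gkogs] → [kkoks]
Rule 3 Glottal Epenthesis: no change — [kkoks]
Rule 4 Geminate Reduction: [kkoks] → [koks]
Rule 5 Nasal Place Assimilation: no change — [koks]

[koks]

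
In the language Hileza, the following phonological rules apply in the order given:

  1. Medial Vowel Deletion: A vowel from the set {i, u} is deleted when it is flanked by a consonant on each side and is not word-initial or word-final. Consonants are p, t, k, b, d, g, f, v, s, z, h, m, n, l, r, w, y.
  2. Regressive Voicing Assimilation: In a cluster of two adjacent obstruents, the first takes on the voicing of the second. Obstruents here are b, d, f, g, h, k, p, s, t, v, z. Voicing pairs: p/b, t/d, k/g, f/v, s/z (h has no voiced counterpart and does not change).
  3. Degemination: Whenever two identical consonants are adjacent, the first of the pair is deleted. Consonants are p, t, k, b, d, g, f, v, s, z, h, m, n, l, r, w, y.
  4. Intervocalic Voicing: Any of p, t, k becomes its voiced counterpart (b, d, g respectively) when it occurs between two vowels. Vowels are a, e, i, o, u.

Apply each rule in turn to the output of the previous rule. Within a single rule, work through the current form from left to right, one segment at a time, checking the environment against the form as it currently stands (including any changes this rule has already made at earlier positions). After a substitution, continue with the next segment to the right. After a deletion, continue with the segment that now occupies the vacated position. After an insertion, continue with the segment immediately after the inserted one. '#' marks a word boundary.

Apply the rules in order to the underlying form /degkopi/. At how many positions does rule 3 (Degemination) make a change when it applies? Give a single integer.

1 Medial Vowel Deletion: no change — [degkopi]
2 Regressive Voicing Assimilation: [degkopi] → [dekkopi]
3 Degemination: [dekkopi] → [dekopi]
4 Intervocalic Voicing: [dekopi] → [degobi]
Rule 3 changed 1 position(s).

1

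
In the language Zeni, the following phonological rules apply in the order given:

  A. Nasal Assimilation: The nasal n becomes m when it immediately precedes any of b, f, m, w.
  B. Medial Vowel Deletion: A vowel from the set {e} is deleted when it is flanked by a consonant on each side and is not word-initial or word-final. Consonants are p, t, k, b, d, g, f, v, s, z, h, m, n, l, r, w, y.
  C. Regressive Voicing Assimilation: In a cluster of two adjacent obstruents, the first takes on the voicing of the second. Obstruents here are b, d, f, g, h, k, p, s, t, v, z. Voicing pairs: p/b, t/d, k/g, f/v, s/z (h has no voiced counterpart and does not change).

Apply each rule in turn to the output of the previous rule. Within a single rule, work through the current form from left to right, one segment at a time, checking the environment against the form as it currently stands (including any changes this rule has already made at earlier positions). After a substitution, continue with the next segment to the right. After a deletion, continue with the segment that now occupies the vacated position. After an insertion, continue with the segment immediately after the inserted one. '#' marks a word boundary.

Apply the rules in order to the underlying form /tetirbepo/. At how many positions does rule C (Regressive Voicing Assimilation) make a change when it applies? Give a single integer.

1

A Nasal Assimilation: no change — [tetirbepo]
B Medial Vowel Deletion: [tetirbepo] → [ttirbpo]
C Regressive Voicing Assimilation: [ttirbpo] → [ttirppo]
Rule C changed 1 position(s).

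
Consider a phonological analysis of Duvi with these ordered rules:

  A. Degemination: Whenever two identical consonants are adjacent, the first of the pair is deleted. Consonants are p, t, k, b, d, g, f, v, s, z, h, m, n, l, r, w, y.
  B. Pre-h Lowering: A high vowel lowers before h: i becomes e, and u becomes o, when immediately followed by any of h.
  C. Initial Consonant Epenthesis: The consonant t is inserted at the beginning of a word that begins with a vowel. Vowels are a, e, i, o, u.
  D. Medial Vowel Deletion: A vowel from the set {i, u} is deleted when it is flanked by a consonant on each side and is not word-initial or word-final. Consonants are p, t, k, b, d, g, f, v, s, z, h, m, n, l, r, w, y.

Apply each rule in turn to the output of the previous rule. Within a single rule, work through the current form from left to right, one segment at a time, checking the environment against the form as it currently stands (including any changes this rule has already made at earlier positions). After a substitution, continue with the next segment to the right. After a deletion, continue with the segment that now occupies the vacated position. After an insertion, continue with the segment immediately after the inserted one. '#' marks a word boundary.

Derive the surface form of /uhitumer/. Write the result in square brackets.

[tohtmer]

A Degemination: no change — [uhitumer]
B Pre-h Lowering: [uhitumer] → [ohitumer]
C Initial Consonant Epenthesis: [ohitumer] → [tohitumer]
D Medial Vowel Deletion: [tohitumer] → [tohtmer]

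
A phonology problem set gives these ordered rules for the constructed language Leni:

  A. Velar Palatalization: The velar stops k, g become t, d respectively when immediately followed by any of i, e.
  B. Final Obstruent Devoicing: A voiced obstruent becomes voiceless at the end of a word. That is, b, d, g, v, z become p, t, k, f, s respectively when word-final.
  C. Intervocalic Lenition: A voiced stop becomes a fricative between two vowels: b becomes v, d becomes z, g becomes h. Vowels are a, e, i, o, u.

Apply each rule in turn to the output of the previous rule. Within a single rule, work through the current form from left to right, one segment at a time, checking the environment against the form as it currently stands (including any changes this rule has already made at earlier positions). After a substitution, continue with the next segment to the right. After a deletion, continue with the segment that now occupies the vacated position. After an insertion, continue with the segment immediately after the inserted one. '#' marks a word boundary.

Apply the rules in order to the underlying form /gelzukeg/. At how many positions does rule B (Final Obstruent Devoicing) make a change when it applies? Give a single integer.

A Velar Palatalization: [gelzukeg] → [delzuteg]
B Final Obstruent Devoicing: [delzuteg] → [delzutek]
C Intervocalic Lenition: no change — [delzutek]
Rule B changed 1 position(s).

1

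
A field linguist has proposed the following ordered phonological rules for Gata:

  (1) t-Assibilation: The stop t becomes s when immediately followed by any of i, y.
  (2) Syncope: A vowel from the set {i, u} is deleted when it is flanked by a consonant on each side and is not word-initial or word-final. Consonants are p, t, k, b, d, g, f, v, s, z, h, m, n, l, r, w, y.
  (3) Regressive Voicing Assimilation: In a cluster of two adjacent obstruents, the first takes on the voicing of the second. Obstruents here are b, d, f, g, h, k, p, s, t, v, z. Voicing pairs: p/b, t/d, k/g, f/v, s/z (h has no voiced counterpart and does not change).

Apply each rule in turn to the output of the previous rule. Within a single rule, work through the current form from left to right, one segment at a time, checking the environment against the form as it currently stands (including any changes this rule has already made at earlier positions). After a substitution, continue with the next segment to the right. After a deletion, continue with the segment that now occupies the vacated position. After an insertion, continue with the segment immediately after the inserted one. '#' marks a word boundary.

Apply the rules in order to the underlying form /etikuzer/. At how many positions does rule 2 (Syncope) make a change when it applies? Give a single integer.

2

(1) t-Assibilation: [etikuzer] → [esikuzer]
(2) Syncope: [esikuzer] → [eskzer]
(3) Regressive Voicing Assimilation: [eskzer] → [esgzer]
Rule 2 changed 2 position(s).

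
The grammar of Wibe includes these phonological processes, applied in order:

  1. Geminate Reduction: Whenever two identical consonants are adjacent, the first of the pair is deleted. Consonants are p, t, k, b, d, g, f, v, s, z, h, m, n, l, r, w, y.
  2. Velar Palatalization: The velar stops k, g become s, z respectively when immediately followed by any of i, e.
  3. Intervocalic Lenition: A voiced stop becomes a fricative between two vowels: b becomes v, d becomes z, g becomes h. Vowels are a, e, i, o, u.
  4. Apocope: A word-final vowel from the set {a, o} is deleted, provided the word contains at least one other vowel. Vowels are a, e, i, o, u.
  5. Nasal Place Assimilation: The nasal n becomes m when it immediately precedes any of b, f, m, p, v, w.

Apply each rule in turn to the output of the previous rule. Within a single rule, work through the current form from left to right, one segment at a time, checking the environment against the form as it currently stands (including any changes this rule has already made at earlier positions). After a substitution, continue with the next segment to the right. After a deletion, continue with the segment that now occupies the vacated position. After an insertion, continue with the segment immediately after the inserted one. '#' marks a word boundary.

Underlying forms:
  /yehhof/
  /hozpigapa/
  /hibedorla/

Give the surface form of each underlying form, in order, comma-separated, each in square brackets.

/yehhof/:
  1 Geminate Reduction: [yehhof] → [yehof]
  2 Velar Palatalization: no change — [yehof]
  3 Intervocalic Lenition: no change — [yehof]
  4 Apocope: no change — [yehof]
  5 Nasal Place Assimilation: no change — [yehof]
/hozpigapa/:
  1 Geminate Reduction: no change — [hozpigapa]
  2 Velar Palatalization: no change — [hozpigapa]
  3 Intervocalic Lenition: [hozpigapa] → [hozpihapa]
  4 Apocope: [hozpihapa] → [hozpihap]
  5 Nasal Place Assimilation: no change — [hozpihap]
/hibedorla/:
  1 Geminate Reduction: no change — [hibedorla]
  2 Velar Palatalization: no change — [hibedorla]
  3 Intervocalic Lenition: [hibedorla] → [hivezorla]
  4 Apocope: [hivezorla] → [hivezorl]
  5 Nasal Place Assimilation: no change — [hivezorl]

[yehof], [hozpihap], [hivezorl]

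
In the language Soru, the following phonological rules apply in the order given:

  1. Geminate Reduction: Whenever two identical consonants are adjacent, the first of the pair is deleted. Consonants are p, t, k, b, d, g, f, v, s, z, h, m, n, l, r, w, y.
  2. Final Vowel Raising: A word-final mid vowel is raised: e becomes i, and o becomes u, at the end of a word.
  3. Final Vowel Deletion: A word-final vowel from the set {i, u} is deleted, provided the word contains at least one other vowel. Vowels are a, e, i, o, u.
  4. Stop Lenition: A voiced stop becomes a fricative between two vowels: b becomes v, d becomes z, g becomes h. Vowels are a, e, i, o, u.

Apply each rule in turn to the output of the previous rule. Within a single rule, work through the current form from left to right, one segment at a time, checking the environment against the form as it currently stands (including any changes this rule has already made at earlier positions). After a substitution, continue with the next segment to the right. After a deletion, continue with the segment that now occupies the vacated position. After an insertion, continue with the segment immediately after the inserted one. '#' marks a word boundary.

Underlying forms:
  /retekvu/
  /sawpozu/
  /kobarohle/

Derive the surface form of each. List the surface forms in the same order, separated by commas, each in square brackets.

[retekv], [sawpoz], [kovarohl]

/retekvu/:
  1 Geminate Reduction: no change — [retekvu]
  2 Final Vowel Raising: no change — [retekvu]
  3 Final Vowel Deletion: [retekvu] → [retekv]
  4 Stop Lenition: no change — [retekv]
/sawpozu/:
  1 Geminate Reduction: no change — [sawpozu]
  2 Final Vowel Raising: no change — [sawpozu]
  3 Final Vowel Deletion: [sawpozu] → [sawpoz]
  4 Stop Lenition: no change — [sawpoz]
/kobarohle/:
  1 Geminate Reduction: no change — [kobarohle]
  2 Final Vowel Raising: [kobarohle] → [kobarohli]
  3 Final Vowel Deletion: [kobarohli] → [kobarohl]
  4 Stop Lenition: [kobarohl] → [kovarohl]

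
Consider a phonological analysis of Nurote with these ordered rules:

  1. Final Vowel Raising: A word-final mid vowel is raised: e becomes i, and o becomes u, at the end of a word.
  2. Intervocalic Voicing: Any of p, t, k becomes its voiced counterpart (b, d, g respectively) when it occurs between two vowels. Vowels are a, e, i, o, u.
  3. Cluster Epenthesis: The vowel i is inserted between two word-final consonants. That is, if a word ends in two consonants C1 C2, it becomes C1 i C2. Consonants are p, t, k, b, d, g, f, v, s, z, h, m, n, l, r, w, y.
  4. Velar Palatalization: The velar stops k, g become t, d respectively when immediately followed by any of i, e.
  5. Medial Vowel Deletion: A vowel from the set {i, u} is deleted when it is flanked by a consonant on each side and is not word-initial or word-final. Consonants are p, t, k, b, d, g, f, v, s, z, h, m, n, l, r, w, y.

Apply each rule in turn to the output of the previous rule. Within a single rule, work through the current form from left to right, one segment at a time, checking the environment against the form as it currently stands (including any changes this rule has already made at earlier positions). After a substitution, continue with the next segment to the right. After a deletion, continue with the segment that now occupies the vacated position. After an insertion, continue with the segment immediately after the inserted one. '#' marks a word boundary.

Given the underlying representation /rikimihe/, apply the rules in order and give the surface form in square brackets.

1 Final Vowel Raising: [rikimihe] → [rikimihi]
2 Intervocalic Voicing: [rikimihi] → [rigimihi]
3 Cluster Epenthesis: no change — [rigimihi]
4 Velar Palatalization: [rigimihi] → [ridimihi]
5 Medial Vowel Deletion: [ridimihi] → [rdmhi]

[rdmhi]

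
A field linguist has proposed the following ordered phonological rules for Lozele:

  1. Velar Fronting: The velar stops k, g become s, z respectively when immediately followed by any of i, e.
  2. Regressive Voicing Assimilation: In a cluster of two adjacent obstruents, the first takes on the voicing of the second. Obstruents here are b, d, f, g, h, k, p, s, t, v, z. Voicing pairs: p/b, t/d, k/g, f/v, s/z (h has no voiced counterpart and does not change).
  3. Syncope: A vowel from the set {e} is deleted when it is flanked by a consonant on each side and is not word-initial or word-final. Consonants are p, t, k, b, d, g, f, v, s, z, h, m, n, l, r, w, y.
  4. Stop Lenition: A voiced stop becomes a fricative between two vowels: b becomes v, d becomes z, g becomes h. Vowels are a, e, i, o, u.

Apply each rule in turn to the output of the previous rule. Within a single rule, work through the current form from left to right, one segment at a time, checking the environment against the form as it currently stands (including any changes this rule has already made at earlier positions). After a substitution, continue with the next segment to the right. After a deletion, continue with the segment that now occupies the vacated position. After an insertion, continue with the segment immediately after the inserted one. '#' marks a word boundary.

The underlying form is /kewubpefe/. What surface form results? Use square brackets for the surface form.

1 Velar Fronting: [kewubpefe] → [sewubpefe]
2 Regressive Voicing Assimilation: [sewubpefe] → [sewuppefe]
3 Syncope: [sewuppefe] → [swuppfe]
4 Stop Lenition: no change — [swuppfe]

[swuppfe]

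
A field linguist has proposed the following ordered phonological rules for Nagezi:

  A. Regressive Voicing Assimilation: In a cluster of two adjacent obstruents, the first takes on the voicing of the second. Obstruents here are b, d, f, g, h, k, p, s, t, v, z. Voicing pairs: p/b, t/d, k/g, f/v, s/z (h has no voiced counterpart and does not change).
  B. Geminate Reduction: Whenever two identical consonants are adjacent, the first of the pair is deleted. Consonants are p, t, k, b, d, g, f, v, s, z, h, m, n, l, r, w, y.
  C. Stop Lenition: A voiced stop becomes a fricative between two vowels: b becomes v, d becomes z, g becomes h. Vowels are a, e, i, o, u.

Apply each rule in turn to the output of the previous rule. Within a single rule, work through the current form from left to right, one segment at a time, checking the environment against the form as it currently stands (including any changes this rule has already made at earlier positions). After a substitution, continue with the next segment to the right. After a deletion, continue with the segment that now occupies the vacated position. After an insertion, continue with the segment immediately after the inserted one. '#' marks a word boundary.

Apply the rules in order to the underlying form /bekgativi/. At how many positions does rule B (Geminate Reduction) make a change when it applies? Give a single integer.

1

A Regressive Voicing Assimilation: [bekgativi] → [beggativi]
B Geminate Reduction: [beggativi] → [begativi]
C Stop Lenition: [begativi] → [behativi]
Rule B changed 1 position(s).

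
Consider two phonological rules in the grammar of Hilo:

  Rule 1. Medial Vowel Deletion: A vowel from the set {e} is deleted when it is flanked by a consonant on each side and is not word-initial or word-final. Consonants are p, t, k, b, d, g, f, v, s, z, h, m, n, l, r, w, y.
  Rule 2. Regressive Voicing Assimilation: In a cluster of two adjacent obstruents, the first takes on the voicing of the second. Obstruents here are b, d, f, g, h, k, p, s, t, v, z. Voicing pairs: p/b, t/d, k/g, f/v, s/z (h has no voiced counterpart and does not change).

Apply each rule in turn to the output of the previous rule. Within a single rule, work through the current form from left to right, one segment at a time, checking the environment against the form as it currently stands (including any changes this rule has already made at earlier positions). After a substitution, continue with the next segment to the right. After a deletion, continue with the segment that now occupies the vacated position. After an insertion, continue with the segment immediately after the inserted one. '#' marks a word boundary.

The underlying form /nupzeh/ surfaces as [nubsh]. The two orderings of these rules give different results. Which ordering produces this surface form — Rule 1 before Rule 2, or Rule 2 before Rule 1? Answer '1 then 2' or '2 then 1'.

1 then 2

Order 1 then 2:
  1 Medial Vowel Deletion: [nupzeh] → [nupzh]
  2 Regressive Voicing Assimilation: [nupzh] → [nubsh]
  result: [nubsh]
Order 2 then 1:
  2 Regressive Voicing Assimilation: [nupzeh] → [nubzeh]
  1 Medial Vowel Deletion: [nubzeh] → [nubzh]
  result: [nubzh]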